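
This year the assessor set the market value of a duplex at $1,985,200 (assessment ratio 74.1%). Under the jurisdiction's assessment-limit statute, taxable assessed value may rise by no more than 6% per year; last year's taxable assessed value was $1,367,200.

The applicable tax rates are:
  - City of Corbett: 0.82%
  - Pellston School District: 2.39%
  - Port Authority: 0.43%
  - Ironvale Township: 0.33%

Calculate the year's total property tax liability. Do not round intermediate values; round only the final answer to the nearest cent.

Uncapped assessed value = $1,985,200 × 0.741 = $1,471,033.2
Cap limit = $1,367,200 × 1.06 = $1,449,232
Taxable assessed value = min($1,471,033.2, $1,449,232) = $1,449,232 (cap binds)
City of Corbett: $1,449,232 × 0.0082 = $11,883.7024
Pellston School District: $1,449,232 × 0.0239 = $34,636.6448
Port Authority: $1,449,232 × 0.0043 = $6,231.6976
Ironvale Township: $1,449,232 × 0.0033 = $4,782.4656
Total = $57,534.5104

$57,534.51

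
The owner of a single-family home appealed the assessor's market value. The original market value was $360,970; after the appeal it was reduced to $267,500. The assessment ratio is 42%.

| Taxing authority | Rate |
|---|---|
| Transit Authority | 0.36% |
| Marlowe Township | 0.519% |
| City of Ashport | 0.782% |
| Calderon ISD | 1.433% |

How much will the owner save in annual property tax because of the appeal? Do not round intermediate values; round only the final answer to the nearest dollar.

Old assessed value = $360,970 × 0.42 = $151,607.4
New assessed value = $267,500 × 0.42 = $112,350
Combined rate = 0.0036 + 0.00519 + 0.00782 + 0.01433 = 0.03094
Old tax = $151,607.4 × 0.03094 = $4,690.732956
New tax = $112,350 × 0.03094 = $3,476.109
Reduction = $4,690.732956 − $3,476.109 = $1,214.623956

$1,215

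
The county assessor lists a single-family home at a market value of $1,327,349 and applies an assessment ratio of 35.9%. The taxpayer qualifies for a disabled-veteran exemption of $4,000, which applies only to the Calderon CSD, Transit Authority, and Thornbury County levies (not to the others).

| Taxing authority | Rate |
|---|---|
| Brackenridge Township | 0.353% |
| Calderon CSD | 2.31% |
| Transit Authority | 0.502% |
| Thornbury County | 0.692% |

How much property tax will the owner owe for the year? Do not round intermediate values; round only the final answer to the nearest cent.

Assessed value = $1,327,349 × 0.359 = $476,518.291
Brackenridge Township: $476,518.291 × 0.00353 = $1,682.10956723
Calderon CSD: ($476,518.291 − $4,000) × 0.0231 = $472,518.291 × 0.0231 = $10,915.1725221
Transit Authority: ($476,518.291 − $4,000) × 0.00502 = $472,518.291 × 0.00502 = $2,372.04182082
Thornbury County: ($476,518.291 − $4,000) × 0.00692 = $472,518.291 × 0.00692 = $3,269.82657372
Total = $18,239.15048387

$18,239.15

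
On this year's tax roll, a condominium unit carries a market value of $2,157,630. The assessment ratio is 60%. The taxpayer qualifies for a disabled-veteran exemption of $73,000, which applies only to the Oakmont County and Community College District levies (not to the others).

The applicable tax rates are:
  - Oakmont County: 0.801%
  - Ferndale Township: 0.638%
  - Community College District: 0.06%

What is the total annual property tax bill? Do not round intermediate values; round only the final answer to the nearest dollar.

$18,777

Assessed value = $2,157,630 × 0.6 = $1,294,578
Oakmont County: ($1,294,578 − $73,000) × 0.00801 = $1,221,578 × 0.00801 = $9,784.83978
Ferndale Township: $1,294,578 × 0.00638 = $8,259.40764
Community College District: ($1,294,578 − $73,000) × 0.0006 = $1,221,578 × 0.0006 = $732.9468
Total = $18,777.19422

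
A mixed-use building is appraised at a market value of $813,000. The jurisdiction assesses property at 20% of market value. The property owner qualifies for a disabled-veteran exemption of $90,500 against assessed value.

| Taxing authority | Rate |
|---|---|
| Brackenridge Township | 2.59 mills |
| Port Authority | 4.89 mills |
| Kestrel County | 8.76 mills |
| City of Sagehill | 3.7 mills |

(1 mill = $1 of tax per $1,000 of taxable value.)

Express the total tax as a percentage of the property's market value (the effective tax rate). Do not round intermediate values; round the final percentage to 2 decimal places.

0.18%

Assessed value = $813,000 × 0.2 = $162,600
Taxable value = $162,600 − $90,500 = $72,100
Brackenridge Township: $72,100 × 0.00259 = $186.739
Port Authority: $72,100 × 0.00489 = $352.569
Kestrel County: $72,100 × 0.00876 = $631.596
City of Sagehill: $72,100 × 0.0037 = $266.77
Total tax = $1,437.674
Effective rate = $1,437.674 ÷ $813,000 = 0.18% of market value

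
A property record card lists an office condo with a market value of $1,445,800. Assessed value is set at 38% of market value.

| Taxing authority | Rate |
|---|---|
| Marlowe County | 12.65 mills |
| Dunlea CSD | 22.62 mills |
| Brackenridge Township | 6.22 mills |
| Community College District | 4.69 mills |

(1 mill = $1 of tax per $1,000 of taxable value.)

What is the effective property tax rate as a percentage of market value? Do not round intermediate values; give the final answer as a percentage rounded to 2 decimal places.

Assessed value = $1,445,800 × 0.38 = $549,404
Marlowe County: $549,404 × 0.01265 = $6,949.9606
Dunlea CSD: $549,404 × 0.02262 = $12,427.51848
Brackenridge Township: $549,404 × 0.00622 = $3,417.29288
Community College District: $549,404 × 0.00469 = $2,576.70476
Total tax = $25,371.47672
Effective rate = $25,371.47672 ÷ $1,445,800 = 1.75% of market value

1.75%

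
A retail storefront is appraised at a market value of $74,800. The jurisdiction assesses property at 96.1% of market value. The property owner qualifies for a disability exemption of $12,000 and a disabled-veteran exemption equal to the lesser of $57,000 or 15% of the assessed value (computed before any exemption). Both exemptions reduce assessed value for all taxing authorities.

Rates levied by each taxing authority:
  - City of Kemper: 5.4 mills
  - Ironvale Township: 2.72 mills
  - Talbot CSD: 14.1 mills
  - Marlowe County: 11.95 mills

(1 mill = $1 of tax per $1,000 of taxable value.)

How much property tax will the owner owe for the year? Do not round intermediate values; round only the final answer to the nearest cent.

Assessed value = $74,800 × 0.961 = $71,882.8
Disabled-veteran exemption = min($57,000, 15% × $71,882.8) = min($57,000, $10,782.42) = $10,782.42 (percentage binds)
Taxable value = $71,882.8 − $12,000 − $10,782.42 = $49,100.38
City of Kemper: $49,100.38 × 0.0054 = $265.142052
Ironvale Township: $49,100.38 × 0.00272 = $133.5530336
Talbot CSD: $49,100.38 × 0.0141 = $692.315358
Marlowe County: $49,100.38 × 0.01195 = $586.749541
Total = $1,677.7599846

$1,677.76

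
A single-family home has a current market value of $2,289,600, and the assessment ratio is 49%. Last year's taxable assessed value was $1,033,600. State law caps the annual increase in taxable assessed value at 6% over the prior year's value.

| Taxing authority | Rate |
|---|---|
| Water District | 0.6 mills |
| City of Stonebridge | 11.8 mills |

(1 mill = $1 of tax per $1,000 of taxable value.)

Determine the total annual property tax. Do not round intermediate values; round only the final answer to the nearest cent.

Uncapped assessed value = $2,289,600 × 0.49 = $1,121,904
Cap limit = $1,033,600 × 1.06 = $1,095,616
Taxable assessed value = min($1,121,904, $1,095,616) = $1,095,616 (cap binds)
Water District: $1,095,616 × 0.0006 = $657.3696
City of Stonebridge: $1,095,616 × 0.0118 = $12,928.2688
Total = $13,585.6384

$13,585.64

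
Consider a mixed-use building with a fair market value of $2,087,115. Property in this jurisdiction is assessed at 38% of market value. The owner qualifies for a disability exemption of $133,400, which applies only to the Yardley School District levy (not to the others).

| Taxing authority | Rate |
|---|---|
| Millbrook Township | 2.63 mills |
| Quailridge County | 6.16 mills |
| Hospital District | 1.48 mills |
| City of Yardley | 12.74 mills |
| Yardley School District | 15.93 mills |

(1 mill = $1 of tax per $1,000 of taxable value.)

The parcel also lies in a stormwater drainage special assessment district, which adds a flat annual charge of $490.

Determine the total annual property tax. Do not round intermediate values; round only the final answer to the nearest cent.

$29,248.40

Assessed value = $2,087,115 × 0.38 = $793,103.7
Millbrook Township: $793,103.7 × 0.00263 = $2,085.862731
Quailridge County: $793,103.7 × 0.00616 = $4,885.518792
Hospital District: $793,103.7 × 0.00148 = $1,173.793476
City of Yardley: $793,103.7 × 0.01274 = $10,104.141138
Yardley School District: ($793,103.7 − $133,400) × 0.01593 = $659,703.7 × 0.01593 = $10,509.079941
Levies subtotal = $28,758.396078
Total = $28,758.396078 + $490 = $29,248.396078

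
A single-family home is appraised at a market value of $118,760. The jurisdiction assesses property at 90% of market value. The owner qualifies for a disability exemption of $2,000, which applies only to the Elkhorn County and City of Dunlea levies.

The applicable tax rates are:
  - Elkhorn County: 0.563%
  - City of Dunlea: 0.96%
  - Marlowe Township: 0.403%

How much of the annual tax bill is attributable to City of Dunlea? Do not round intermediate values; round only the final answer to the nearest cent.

$1,006.89

Assessed value = $118,760 × 0.9 = $106,884
City of Dunlea taxable value = $106,884 − $2,000 = $104,884
City of Dunlea levy = $104,884 × 0.0096 = $1,006.8864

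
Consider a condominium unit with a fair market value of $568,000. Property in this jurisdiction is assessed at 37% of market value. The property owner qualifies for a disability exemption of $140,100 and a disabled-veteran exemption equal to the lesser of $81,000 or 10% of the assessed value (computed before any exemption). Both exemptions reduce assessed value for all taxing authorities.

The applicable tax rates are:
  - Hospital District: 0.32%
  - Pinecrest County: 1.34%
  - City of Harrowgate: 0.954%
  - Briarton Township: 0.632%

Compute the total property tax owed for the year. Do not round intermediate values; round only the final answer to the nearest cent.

$1,591.97

Assessed value = $568,000 × 0.37 = $210,160
Disabled-veteran exemption = min($81,000, 10% × $210,160) = min($81,000, $21,016) = $21,016 (percentage binds)
Taxable value = $210,160 − $140,100 − $21,016 = $49,044
Hospital District: $49,044 × 0.0032 = $156.9408
Pinecrest County: $49,044 × 0.0134 = $657.1896
City of Harrowgate: $49,044 × 0.00954 = $467.87976
Briarton Township: $49,044 × 0.00632 = $309.95808
Total = $1,591.96824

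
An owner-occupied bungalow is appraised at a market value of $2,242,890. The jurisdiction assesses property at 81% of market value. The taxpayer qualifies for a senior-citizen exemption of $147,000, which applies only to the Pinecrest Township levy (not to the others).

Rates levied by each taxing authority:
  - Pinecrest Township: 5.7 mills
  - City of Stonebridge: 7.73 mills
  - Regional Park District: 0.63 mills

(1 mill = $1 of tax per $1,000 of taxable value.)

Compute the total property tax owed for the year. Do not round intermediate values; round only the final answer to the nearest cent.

$24,705.48

Assessed value = $2,242,890 × 0.81 = $1,816,740.9
Pinecrest Township: ($1,816,740.9 − $147,000) × 0.0057 = $1,669,740.9 × 0.0057 = $9,517.52313
City of Stonebridge: $1,816,740.9 × 0.00773 = $14,043.407157
Regional Park District: $1,816,740.9 × 0.00063 = $1,144.546767
Total = $24,705.477054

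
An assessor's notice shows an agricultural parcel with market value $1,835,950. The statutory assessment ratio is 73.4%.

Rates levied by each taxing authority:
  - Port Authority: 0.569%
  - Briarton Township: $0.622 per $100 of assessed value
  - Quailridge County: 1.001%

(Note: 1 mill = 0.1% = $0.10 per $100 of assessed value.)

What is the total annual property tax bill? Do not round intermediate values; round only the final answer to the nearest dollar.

Assessed value = $1,835,950 × 0.734 = $1,347,587.3
Port Authority: $1,347,587.3 × 0.00569 = $7,667.771737
Briarton Township: $1,347,587.3 × 0.00622 = $8,381.993006
Quailridge County: $1,347,587.3 × 0.01001 = $13,489.348873
Total = $29,539.113616

$29,539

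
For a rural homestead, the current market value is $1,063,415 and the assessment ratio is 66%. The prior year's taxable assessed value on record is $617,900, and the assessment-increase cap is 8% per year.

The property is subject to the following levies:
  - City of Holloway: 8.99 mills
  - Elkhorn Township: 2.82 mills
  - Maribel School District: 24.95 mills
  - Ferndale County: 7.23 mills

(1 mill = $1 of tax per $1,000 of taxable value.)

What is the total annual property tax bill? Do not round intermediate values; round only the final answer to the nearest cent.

$29,355.93

Uncapped assessed value = $1,063,415 × 0.66 = $701,853.9
Cap limit = $617,900 × 1.08 = $667,332
Taxable assessed value = min($701,853.9, $667,332) = $667,332 (cap binds)
City of Holloway: $667,332 × 0.00899 = $5,999.31468
Elkhorn Township: $667,332 × 0.00282 = $1,881.87624
Maribel School District: $667,332 × 0.02495 = $16,649.9334
Ferndale County: $667,332 × 0.00723 = $4,824.81036
Total = $29,355.93468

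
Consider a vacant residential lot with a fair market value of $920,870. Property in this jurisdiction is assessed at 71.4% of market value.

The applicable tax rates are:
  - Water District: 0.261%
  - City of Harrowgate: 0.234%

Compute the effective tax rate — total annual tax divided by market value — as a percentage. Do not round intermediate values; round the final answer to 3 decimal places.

Assessed value = $920,870 × 0.714 = $657,501.18
Water District: $657,501.18 × 0.00261 = $1,716.0780798
City of Harrowgate: $657,501.18 × 0.00234 = $1,538.5527612
Total tax = $3,254.630841
Effective rate = $3,254.630841 ÷ $920,870 = 0.353% of market value

0.353%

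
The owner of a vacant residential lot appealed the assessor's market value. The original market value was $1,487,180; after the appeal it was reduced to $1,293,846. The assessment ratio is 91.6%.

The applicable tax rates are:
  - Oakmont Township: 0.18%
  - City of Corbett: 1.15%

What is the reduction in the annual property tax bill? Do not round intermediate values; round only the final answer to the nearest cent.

$2,355.35

Old assessed value = $1,487,180 × 0.916 = $1,362,256.88
New assessed value = $1,293,846 × 0.916 = $1,185,162.936
Combined rate = 0.0018 + 0.0115 = 0.0133
Old tax = $1,362,256.88 × 0.0133 = $18,118.016504
New tax = $1,185,162.936 × 0.0133 = $15,762.6670488
Reduction = $18,118.016504 − $15,762.6670488 = $2,355.3494552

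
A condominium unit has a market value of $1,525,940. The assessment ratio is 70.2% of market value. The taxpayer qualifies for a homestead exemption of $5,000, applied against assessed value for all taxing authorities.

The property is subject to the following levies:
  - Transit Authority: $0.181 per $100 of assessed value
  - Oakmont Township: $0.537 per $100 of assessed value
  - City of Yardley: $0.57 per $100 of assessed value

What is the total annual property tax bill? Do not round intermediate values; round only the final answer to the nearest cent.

Assessed value = $1,525,940 × 0.702 = $1,071,209.88
Taxable value = $1,071,209.88 − $5,000 = $1,066,209.88
Transit Authority: $1,066,209.88 × 0.00181 = $1,929.8398828
Oakmont Township: $1,066,209.88 × 0.00537 = $5,725.5470556
City of Yardley: $1,066,209.88 × 0.0057 = $6,077.396316
Total = $1,929.8398828 + $5,725.5470556 + $6,077.396316 = $13,732.7832544

$13,732.78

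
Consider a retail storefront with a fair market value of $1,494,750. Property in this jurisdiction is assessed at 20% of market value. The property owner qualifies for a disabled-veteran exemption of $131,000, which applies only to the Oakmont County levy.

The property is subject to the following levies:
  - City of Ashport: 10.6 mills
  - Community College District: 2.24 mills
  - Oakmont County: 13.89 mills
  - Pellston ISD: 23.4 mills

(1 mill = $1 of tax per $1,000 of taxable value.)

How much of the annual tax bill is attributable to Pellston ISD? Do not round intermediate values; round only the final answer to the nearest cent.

$6,995.43

Assessed value = $1,494,750 × 0.2 = $298,950
Pellston ISD taxable value = $298,950 (exemption does not apply)
Pellston ISD levy = $298,950 × 0.0234 = $6,995.43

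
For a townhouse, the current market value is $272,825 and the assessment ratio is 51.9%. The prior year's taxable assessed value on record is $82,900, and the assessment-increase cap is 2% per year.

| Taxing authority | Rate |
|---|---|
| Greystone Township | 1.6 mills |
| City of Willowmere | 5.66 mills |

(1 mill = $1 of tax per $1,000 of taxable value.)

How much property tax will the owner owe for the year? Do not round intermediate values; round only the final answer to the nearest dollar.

Uncapped assessed value = $272,825 × 0.519 = $141,596.175
Cap limit = $82,900 × 1.02 = $84,558
Taxable assessed value = min($141,596.175, $84,558) = $84,558 (cap binds)
Greystone Township: $84,558 × 0.0016 = $135.2928
City of Willowmere: $84,558 × 0.00566 = $478.59828
Total = $613.89108

$614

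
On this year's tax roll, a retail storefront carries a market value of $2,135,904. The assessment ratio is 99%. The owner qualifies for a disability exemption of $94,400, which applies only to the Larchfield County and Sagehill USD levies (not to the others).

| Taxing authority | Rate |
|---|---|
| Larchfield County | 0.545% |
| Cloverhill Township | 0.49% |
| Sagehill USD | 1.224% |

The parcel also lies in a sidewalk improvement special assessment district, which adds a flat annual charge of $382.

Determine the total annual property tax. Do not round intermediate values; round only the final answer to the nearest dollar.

$46,480

Assessed value = $2,135,904 × 0.99 = $2,114,544.96
Larchfield County: ($2,114,544.96 − $94,400) × 0.00545 = $2,020,144.96 × 0.00545 = $11,009.790032
Cloverhill Township: $2,114,544.96 × 0.0049 = $10,361.270304
Sagehill USD: ($2,114,544.96 − $94,400) × 0.01224 = $2,020,144.96 × 0.01224 = $24,726.5743104
Levies subtotal = $46,097.6346464
Total = $46,097.6346464 + $382 = $46,479.6346464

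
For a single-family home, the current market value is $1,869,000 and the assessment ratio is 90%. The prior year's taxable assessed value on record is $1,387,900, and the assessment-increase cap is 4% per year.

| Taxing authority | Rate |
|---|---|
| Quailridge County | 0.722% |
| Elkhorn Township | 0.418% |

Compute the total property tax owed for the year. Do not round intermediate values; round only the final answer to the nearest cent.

Uncapped assessed value = $1,869,000 × 0.9 = $1,682,100
Cap limit = $1,387,900 × 1.04 = $1,443,416
Taxable assessed value = min($1,682,100, $1,443,416) = $1,443,416 (cap binds)
Quailridge County: $1,443,416 × 0.00722 = $10,421.46352
Elkhorn Township: $1,443,416 × 0.00418 = $6,033.47888
Total = $16,454.9424

$16,454.94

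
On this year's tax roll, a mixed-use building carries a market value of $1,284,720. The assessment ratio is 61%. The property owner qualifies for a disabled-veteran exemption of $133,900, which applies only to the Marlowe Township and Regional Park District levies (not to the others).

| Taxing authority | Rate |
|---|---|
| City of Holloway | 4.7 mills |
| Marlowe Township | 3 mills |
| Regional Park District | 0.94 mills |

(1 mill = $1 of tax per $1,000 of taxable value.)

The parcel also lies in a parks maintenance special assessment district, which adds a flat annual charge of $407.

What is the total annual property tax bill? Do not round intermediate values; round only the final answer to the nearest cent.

Assessed value = $1,284,720 × 0.61 = $783,679.2
City of Holloway: $783,679.2 × 0.0047 = $3,683.29224
Marlowe Township: ($783,679.2 − $133,900) × 0.003 = $649,779.2 × 0.003 = $1,949.3376
Regional Park District: ($783,679.2 − $133,900) × 0.00094 = $649,779.2 × 0.00094 = $610.792448
Levies subtotal = $6,243.422288
Total = $6,243.422288 + $407 = $6,650.422288

$6,650.42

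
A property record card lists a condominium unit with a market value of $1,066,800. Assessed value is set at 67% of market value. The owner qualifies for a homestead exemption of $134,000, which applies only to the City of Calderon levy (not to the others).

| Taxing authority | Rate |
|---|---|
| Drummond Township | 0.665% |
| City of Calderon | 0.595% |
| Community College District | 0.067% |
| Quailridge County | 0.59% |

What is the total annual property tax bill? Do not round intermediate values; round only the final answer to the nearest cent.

$12,904.57

Assessed value = $1,066,800 × 0.67 = $714,756
Drummond Township: $714,756 × 0.00665 = $4,753.1274
City of Calderon: ($714,756 − $134,000) × 0.00595 = $580,756 × 0.00595 = $3,455.4982
Community College District: $714,756 × 0.00067 = $478.88652
Quailridge County: $714,756 × 0.0059 = $4,217.0604
Total = $12,904.57252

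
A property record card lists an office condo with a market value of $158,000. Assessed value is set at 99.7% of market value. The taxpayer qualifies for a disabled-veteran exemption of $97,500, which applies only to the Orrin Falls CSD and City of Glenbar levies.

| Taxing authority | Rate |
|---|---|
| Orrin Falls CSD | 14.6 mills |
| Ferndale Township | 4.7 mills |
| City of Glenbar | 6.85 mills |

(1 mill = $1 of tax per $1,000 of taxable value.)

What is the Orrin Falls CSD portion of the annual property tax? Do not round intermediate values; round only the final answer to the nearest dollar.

Assessed value = $158,000 × 0.997 = $157,526
Orrin Falls CSD taxable value = $157,526 − $97,500 = $60,026
Orrin Falls CSD levy = $60,026 × 0.0146 = $876.3796

$876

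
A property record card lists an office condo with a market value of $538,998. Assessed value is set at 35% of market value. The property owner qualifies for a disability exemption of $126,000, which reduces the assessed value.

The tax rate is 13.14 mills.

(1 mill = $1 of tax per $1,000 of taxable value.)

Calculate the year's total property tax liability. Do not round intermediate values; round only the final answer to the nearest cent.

Assessed value = $538,998 × 0.35 = $188,649.3
Taxable value = $188,649.3 − $126,000 = $62,649.3
Tax = $62,649.3 × 0.01314 = $823.211802

$823.21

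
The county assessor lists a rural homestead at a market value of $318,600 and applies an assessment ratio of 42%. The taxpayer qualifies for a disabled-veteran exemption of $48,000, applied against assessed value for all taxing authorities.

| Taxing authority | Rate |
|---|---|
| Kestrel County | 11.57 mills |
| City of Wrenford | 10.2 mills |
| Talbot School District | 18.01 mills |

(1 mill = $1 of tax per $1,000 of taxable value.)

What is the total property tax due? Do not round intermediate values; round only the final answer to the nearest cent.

$3,413.60

Assessed value = $318,600 × 0.42 = $133,812
Taxable value = $133,812 − $48,000 = $85,812
Kestrel County: $85,812 × 0.01157 = $992.84484
City of Wrenford: $85,812 × 0.0102 = $875.2824
Talbot School District: $85,812 × 0.01801 = $1,545.47412
Total = $992.84484 + $875.2824 + $1,545.47412 = $3,413.60136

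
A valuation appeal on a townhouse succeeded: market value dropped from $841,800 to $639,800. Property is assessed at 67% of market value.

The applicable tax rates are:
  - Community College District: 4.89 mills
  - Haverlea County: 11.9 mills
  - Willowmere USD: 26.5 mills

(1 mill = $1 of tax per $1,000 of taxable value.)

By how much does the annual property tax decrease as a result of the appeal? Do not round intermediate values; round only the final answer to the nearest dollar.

$5,859

Old assessed value = $841,800 × 0.67 = $564,006
New assessed value = $639,800 × 0.67 = $428,666
Combined rate = 0.00489 + 0.0119 + 0.0265 = 0.04329
Old tax = $564,006 × 0.04329 = $24,415.81974
New tax = $428,666 × 0.04329 = $18,556.95114
Reduction = $24,415.81974 − $18,556.95114 = $5,858.8686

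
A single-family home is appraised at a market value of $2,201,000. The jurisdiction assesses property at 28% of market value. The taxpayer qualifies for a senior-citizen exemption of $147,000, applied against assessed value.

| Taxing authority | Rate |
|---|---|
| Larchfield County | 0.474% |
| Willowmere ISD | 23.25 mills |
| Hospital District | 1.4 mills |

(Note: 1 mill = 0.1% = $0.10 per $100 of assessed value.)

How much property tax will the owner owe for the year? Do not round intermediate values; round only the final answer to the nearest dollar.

Assessed value = $2,201,000 × 0.28 = $616,280
Taxable value = $616,280 − $147,000 = $469,280
Larchfield County: $469,280 × 0.00474 = $2,224.3872
Willowmere ISD: $469,280 × 0.02325 = $10,910.76
Hospital District: $469,280 × 0.0014 = $656.992
Total = $13,792.1392

$13,792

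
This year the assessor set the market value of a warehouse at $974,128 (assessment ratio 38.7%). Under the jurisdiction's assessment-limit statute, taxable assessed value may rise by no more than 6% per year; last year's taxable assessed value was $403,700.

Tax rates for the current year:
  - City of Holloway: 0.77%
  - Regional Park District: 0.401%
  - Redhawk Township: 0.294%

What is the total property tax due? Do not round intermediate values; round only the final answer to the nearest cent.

Uncapped assessed value = $974,128 × 0.387 = $376,987.536
Cap limit = $403,700 × 1.06 = $427,922
Taxable assessed value = min($376,987.536, $427,922) = $376,987.536 (cap does not bind)
City of Holloway: $376,987.536 × 0.0077 = $2,902.8040272
Regional Park District: $376,987.536 × 0.00401 = $1,511.72001936
Redhawk Township: $376,987.536 × 0.00294 = $1,108.34335584
Total = $5,522.8674024

$5,522.87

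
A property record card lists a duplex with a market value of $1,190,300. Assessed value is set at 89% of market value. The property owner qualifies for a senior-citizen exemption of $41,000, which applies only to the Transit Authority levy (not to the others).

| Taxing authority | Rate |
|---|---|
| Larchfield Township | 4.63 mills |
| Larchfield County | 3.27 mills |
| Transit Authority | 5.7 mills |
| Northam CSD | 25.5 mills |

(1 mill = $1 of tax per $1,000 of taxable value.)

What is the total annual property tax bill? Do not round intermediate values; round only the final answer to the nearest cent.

Assessed value = $1,190,300 × 0.89 = $1,059,367
Larchfield Township: $1,059,367 × 0.00463 = $4,904.86921
Larchfield County: $1,059,367 × 0.00327 = $3,464.13009
Transit Authority: ($1,059,367 − $41,000) × 0.0057 = $1,018,367 × 0.0057 = $5,804.6919
Northam CSD: $1,059,367 × 0.0255 = $27,013.8585
Total = $41,187.5497

$41,187.55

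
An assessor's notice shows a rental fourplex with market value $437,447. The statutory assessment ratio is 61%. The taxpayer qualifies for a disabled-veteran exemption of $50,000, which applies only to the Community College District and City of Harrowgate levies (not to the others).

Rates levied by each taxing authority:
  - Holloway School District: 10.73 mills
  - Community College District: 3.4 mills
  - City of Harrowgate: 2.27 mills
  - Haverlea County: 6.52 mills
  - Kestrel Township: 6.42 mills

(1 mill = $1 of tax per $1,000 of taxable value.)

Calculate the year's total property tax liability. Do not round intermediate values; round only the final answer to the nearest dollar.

Assessed value = $437,447 × 0.61 = $266,842.67
Holloway School District: $266,842.67 × 0.01073 = $2,863.2218491
Community College District: ($266,842.67 − $50,000) × 0.0034 = $216,842.67 × 0.0034 = $737.265078
City of Harrowgate: ($266,842.67 − $50,000) × 0.00227 = $216,842.67 × 0.00227 = $492.2328609
Haverlea County: $266,842.67 × 0.00652 = $1,739.8142084
Kestrel Township: $266,842.67 × 0.00642 = $1,713.1299414
Total = $7,545.6639378

$7,546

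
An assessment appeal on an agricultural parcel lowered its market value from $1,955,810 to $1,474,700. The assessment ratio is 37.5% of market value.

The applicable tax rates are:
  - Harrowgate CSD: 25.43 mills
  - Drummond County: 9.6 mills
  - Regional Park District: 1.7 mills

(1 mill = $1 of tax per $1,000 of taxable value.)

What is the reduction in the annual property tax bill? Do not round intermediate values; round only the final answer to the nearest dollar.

$6,627

Old assessed value = $1,955,810 × 0.375 = $733,428.75
New assessed value = $1,474,700 × 0.375 = $553,012.5
Combined rate = 0.02543 + 0.0096 + 0.0017 = 0.03673
Old tax = $733,428.75 × 0.03673 = $26,938.8379875
New tax = $553,012.5 × 0.03673 = $20,312.149125
Reduction = $26,938.8379875 − $20,312.149125 = $6,626.6888625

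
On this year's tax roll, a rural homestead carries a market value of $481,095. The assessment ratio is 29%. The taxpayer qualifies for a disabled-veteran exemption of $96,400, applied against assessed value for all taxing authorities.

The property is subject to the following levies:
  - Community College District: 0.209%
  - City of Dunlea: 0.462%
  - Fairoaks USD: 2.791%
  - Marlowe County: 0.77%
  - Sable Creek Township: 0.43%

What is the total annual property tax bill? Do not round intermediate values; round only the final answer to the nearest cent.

Assessed value = $481,095 × 0.29 = $139,517.55
Taxable value = $139,517.55 − $96,400 = $43,117.55
Community College District: $43,117.55 × 0.00209 = $90.1156795
City of Dunlea: $43,117.55 × 0.00462 = $199.203081
Fairoaks USD: $43,117.55 × 0.02791 = $1,203.4108205
Marlowe County: $43,117.55 × 0.0077 = $332.005135
Sable Creek Township: $43,117.55 × 0.0043 = $185.405465
Total = $90.1156795 + $199.203081 + $1,203.4108205 + $332.005135 + $185.405465 = $2,010.140181

$2,010.14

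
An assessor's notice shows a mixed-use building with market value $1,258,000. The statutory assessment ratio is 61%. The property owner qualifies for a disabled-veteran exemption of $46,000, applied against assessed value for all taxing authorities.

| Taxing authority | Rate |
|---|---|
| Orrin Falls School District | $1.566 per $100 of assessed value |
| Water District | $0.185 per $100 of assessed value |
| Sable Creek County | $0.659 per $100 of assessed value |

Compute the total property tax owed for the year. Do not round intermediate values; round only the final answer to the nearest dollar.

$17,385

Assessed value = $1,258,000 × 0.61 = $767,380
Taxable value = $767,380 − $46,000 = $721,380
Orrin Falls School District: $721,380 × 0.01566 = $11,296.8108
Water District: $721,380 × 0.00185 = $1,334.553
Sable Creek County: $721,380 × 0.00659 = $4,753.8942
Total = $11,296.8108 + $1,334.553 + $4,753.8942 = $17,385.258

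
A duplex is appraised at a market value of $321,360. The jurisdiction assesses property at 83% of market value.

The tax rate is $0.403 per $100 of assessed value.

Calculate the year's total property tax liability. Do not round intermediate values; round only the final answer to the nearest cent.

Assessed value = $321,360 × 0.83 = $266,728.8
Tax = $266,728.8 × 0.00403 = $1,074.917064

$1,074.92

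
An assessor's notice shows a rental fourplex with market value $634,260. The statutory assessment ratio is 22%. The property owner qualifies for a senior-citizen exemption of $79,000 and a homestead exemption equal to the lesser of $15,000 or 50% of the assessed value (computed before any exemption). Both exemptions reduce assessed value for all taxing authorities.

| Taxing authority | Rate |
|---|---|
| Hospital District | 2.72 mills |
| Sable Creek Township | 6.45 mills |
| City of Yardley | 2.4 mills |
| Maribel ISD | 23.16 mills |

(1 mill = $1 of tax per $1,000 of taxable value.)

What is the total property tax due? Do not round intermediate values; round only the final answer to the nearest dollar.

$1,582

Assessed value = $634,260 × 0.22 = $139,537.2
Homestead exemption = min($15,000, 50% × $139,537.2) = min($15,000, $69,768.6) = $15,000 (dollar cap binds)
Taxable value = $139,537.2 − $79,000 − $15,000 = $45,537.2
Hospital District: $45,537.2 × 0.00272 = $123.861184
Sable Creek Township: $45,537.2 × 0.00645 = $293.71494
City of Yardley: $45,537.2 × 0.0024 = $109.28928
Maribel ISD: $45,537.2 × 0.02316 = $1,054.641552
Total = $1,581.506956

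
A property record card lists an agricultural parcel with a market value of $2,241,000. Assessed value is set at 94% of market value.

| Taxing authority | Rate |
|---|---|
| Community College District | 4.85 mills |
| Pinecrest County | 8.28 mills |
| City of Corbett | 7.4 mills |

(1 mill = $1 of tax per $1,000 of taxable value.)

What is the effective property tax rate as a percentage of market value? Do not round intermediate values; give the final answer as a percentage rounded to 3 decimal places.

Assessed value = $2,241,000 × 0.94 = $2,106,540
Community College District: $2,106,540 × 0.00485 = $10,216.719
Pinecrest County: $2,106,540 × 0.00828 = $17,442.1512
City of Corbett: $2,106,540 × 0.0074 = $15,588.396
Total tax = $43,247.2662
Effective rate = $43,247.2662 ÷ $2,241,000 = 1.930% of market value

1.930%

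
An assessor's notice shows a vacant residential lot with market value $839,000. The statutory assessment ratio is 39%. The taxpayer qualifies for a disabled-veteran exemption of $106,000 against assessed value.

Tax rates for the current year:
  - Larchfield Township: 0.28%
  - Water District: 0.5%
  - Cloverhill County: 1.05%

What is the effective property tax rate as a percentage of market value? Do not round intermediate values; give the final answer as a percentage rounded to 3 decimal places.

0.482%

Assessed value = $839,000 × 0.39 = $327,210
Taxable value = $327,210 − $106,000 = $221,210
Larchfield Township: $221,210 × 0.0028 = $619.388
Water District: $221,210 × 0.005 = $1,106.05
Cloverhill County: $221,210 × 0.0105 = $2,322.705
Total tax = $4,048.143
Effective rate = $4,048.143 ÷ $839,000 = 0.482% of market value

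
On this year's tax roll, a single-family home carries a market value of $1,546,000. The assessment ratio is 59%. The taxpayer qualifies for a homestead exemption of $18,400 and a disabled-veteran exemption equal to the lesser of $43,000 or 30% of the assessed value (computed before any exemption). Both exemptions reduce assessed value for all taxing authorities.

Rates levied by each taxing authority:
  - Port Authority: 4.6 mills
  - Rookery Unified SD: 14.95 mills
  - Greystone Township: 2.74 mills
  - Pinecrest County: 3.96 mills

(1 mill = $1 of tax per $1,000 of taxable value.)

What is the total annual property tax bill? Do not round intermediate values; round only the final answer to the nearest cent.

Assessed value = $1,546,000 × 0.59 = $912,140
Disabled-veteran exemption = min($43,000, 30% × $912,140) = min($43,000, $273,642) = $43,000 (dollar cap binds)
Taxable value = $912,140 − $18,400 − $43,000 = $850,740
Port Authority: $850,740 × 0.0046 = $3,913.404
Rookery Unified SD: $850,740 × 0.01495 = $12,718.563
Greystone Township: $850,740 × 0.00274 = $2,331.0276
Pinecrest County: $850,740 × 0.00396 = $3,368.9304
Total = $22,331.925

$22,331.93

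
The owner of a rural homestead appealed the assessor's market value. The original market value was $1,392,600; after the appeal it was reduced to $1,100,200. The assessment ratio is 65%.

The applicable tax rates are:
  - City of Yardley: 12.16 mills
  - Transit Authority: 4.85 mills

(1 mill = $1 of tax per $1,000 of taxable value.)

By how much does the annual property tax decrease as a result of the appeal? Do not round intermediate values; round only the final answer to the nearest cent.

Old assessed value = $1,392,600 × 0.65 = $905,190
New assessed value = $1,100,200 × 0.65 = $715,130
Combined rate = 0.01216 + 0.00485 = 0.01701
Old tax = $905,190 × 0.01701 = $15,397.2819
New tax = $715,130 × 0.01701 = $12,164.3613
Reduction = $15,397.2819 − $12,164.3613 = $3,232.9206

$3,232.92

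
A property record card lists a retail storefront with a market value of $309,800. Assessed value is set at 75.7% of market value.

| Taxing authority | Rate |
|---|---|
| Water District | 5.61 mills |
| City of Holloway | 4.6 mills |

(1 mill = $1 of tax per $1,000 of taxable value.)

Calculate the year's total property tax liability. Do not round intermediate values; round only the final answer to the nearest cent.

Assessed value = $309,800 × 0.757 = $234,518.6
Water District: $234,518.6 × 0.00561 = $1,315.649346
City of Holloway: $234,518.6 × 0.0046 = $1,078.78556
Total = $1,315.649346 + $1,078.78556 = $2,394.434906

$2,394.43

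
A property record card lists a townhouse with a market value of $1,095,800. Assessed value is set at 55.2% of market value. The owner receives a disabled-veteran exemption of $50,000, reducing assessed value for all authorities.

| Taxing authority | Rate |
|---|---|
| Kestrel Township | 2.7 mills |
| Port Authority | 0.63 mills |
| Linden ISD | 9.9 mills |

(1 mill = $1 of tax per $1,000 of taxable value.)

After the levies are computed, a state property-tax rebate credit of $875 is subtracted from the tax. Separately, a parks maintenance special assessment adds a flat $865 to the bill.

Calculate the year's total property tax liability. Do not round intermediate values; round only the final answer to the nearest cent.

Assessed value = $1,095,800 × 0.552 = $604,881.6
Taxable value = $604,881.6 − $50,000 = $554,881.6
Kestrel Township: $554,881.6 × 0.0027 = $1,498.18032
Port Authority: $554,881.6 × 0.00063 = $349.575408
Linden ISD: $554,881.6 × 0.0099 = $5,493.32784
Levies subtotal = $7,341.083568
After credit = $7,341.083568 − $875 = $6,466.083568
Total = $6,466.083568 + $865 = $7,331.083568

$7,331.08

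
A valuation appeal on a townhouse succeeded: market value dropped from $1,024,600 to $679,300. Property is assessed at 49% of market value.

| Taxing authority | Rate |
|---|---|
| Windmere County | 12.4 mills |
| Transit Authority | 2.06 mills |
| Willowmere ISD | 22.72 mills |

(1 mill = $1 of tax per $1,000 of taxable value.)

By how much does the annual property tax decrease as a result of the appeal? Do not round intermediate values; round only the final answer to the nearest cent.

Old assessed value = $1,024,600 × 0.49 = $502,054
New assessed value = $679,300 × 0.49 = $332,857
Combined rate = 0.0124 + 0.00206 + 0.02272 = 0.03718
Old tax = $502,054 × 0.03718 = $18,666.36772
New tax = $332,857 × 0.03718 = $12,375.62326
Reduction = $18,666.36772 − $12,375.62326 = $6,290.74446

$6,290.74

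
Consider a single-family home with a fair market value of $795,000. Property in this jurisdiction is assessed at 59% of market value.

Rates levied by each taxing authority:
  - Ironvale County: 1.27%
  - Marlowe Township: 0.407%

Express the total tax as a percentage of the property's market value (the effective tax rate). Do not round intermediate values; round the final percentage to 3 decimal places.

Assessed value = $795,000 × 0.59 = $469,050
Ironvale County: $469,050 × 0.0127 = $5,956.935
Marlowe Township: $469,050 × 0.00407 = $1,909.0335
Total tax = $7,865.9685
Effective rate = $7,865.9685 ÷ $795,000 = 0.989% of market value

0.989%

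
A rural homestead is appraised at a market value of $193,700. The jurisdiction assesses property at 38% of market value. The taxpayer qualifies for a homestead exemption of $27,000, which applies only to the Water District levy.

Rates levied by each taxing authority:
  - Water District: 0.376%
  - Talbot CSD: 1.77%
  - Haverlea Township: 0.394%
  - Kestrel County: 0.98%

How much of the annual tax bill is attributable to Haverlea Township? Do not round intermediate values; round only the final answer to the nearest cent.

Assessed value = $193,700 × 0.38 = $73,606
Haverlea Township taxable value = $73,606 (exemption does not apply)
Haverlea Township levy = $73,606 × 0.00394 = $290.00764

$290.01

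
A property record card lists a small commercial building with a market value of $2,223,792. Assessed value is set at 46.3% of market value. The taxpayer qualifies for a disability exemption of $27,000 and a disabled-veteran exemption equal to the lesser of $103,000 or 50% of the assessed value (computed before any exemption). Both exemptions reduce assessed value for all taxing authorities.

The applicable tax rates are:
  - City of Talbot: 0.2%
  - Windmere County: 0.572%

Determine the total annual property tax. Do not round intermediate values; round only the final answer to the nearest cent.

Assessed value = $2,223,792 × 0.463 = $1,029,615.696
Disabled-veteran exemption = min($103,000, 50% × $1,029,615.696) = min($103,000, $514,807.848) = $103,000 (dollar cap binds)
Taxable value = $1,029,615.696 − $27,000 − $103,000 = $899,615.696
City of Talbot: $899,615.696 × 0.002 = $1,799.231392
Windmere County: $899,615.696 × 0.00572 = $5,145.80178112
Total = $6,945.03317312

$6,945.03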